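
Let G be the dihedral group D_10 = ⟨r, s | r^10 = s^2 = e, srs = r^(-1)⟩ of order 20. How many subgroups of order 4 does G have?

5

|G| = 20 and 4 | 20, so subgroups of order 4 are possible by Lagrange.
The subgroups of order 4 are: {e, r^5, r^2s, r^7s}; {e, r^5, r^3s, r^8s}; {e, r^5, r^4s, r^9s}; {e, r^5, s, r^5s}; … (5 in all).
So G has 5 subgroups of order 4.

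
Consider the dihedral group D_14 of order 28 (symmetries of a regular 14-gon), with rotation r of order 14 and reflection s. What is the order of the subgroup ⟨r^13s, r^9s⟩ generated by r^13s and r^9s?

|⟨r^13s⟩| = 2 and |⟨r^9s⟩| = 2, so |H| is a multiple of lcm(2, 2) = 2 and divides |G| = 28.
Closing under the operation: H = {e, r^2, r^4, r^6, r^8, r^10, r^12, rs, r^3s, r^5s, r^7s, r^9s, r^11s, r^13s}, so |H| = 14.

14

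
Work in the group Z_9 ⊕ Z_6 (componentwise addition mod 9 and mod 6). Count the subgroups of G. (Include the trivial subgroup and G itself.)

20

|G| = 54, so by Lagrange every subgroup order divides 54. Divisors: 1, 2, 3, 6, 9, 18, 27, 54.
Subgroups by order — order 1: 1; order 2: 1; order 3: 4; order 6: 4; order 9: 4; order 18: 4; order 27: 1; order 54: 1.
Total: 1 + 1 + 4 + 4 + 4 + 4 + 1 + 1 = 20.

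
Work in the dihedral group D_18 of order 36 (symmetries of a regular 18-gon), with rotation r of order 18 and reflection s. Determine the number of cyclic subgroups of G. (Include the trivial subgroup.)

24

A cyclic subgroup of order d is generated by each of its φ(d) elements of order d, so the cyclic subgroups of order d number (#elements of order d)/φ(d).
Cyclic subgroups by order — order 1: 1; order 2: 19; order 3: 1; order 6: 1; order 9: 1; order 18: 1.
Total: 24.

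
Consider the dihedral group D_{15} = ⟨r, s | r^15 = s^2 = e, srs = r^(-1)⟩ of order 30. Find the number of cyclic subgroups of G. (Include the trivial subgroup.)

19

Group the elements of G by the cyclic subgroup they generate; each cyclic subgroup of order d accounts for φ(d) elements.
Cyclic subgroups by order — order 1: 1; order 2: 15; order 3: 1; order 5: 1; order 15: 1.
Total: 19.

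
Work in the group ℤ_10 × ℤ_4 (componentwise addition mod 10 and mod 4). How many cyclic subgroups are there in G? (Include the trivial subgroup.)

Each element a generates a cyclic subgroup ⟨a⟩; distinct elements may generate the same one (a cyclic group of order d has φ(d) generators).
Cyclic subgroups by order — order 1: 1; order 2: 3; order 4: 2; order 5: 1; order 10: 3; order 20: 2.
Total: 12.

12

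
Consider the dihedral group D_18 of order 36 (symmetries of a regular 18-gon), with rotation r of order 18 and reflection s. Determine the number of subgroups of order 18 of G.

|G| = 36 and 18 | 36, so subgroups of order 18 are possible by Lagrange.
The subgroups of order 18 are: {e, r, r^2, r^3, r^4, r^5, r^6, r^7, r^8, r^9, r^10, r^11, r^12, r^13, r^14, r^15, r^16, r^17}; {e, r^2, r^4, r^6, r^8, r^10, r^12, r^14, r^16, s, r^2s, r^4s, r^6s, r^8s, r^10s, r^12s, r^14s, r^16s}; {e, r^2, r^4, r^6, r^8, r^10, r^12, r^14, r^16, rs, r^3s, r^5s, r^7s, r^9s, r^11s, r^13s, r^15s, r^17s}.
So G has 3 subgroups of order 18.

3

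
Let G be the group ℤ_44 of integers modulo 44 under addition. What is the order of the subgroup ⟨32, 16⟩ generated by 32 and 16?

|⟨32⟩| = 11 and |⟨16⟩| = 11, so |H| is a multiple of lcm(11, 11) = 11 and divides |G| = 44.
Closing under the operation: H = {0, 4, 8, 12, 16, 20, 24, 28, 32, 36, 40}, so |H| = 11.

11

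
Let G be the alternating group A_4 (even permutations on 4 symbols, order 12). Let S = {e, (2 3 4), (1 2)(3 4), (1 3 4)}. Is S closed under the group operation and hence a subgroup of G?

(1 3 4) ∈ S but its inverse (1 4 3) ∉ S, so S is not a subgroup.

No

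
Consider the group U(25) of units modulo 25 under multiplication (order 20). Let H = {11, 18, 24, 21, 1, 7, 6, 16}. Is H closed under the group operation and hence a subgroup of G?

No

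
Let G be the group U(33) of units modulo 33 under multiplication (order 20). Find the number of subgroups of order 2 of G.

|G| = 20 and 2 | 20, so subgroups of order 2 are possible by Lagrange.
The subgroups of order 2 are: {1, 10}; {1, 23}; {1, 32}.
So G has 3 subgroups of order 2.

3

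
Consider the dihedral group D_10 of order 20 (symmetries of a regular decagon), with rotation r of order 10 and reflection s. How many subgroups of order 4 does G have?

5

|G| = 20 and 4 | 20, so subgroups of order 4 are possible by Lagrange.
The subgroups of order 4 are: {e, r^5, r^2s, r^7s}; {e, r^5, r^3s, r^8s}; {e, r^5, r^4s, r^9s}; {e, r^5, s, r^5s}; … (5 in all).
So G has 5 subgroups of order 4.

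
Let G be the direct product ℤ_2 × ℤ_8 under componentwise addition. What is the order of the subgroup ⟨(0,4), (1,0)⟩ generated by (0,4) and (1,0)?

|⟨(0,4)⟩| = 2 and |⟨(1,0)⟩| = 2, so |H| is a multiple of lcm(2, 2) = 2 and divides |G| = 16.
Closing under the operation: H = {(0,0), (0,4), (1,0), (1,4)}, so |H| = 4.

4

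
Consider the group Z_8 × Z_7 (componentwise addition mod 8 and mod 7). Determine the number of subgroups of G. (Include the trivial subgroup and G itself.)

|G| = 56, so by Lagrange every subgroup order divides 56. Divisors: 1, 2, 4, 7, 8, 14, 28, 56.
Subgroups by order — order 1: 1; order 2: 1; order 4: 1; order 7: 1; order 8: 1; order 14: 1; order 28: 1; order 56: 1.
Total: 1 + 1 + 1 + 1 + 1 + 1 + 1 + 1 = 8.

8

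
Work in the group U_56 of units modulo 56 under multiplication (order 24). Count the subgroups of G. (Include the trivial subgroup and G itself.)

32

|G| = 24, so by Lagrange every subgroup order divides 24. Divisors: 1, 2, 3, 4, 6, 8, 12, 24.
Subgroups by order — order 1: 1; order 2: 7; order 3: 1; order 4: 7; order 6: 7; order 8: 1; order 12: 7; order 24: 1.
Total: 1 + 7 + 1 + 7 + 7 + 1 + 7 + 1 = 32.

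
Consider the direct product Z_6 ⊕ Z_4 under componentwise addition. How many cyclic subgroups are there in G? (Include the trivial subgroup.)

Each element a generates a cyclic subgroup ⟨a⟩; distinct elements may generate the same one (a cyclic group of order d has φ(d) generators).
Cyclic subgroups by order — order 1: 1; order 2: 3; order 3: 1; order 4: 2; order 6: 3; order 12: 2.
Total: 12.

12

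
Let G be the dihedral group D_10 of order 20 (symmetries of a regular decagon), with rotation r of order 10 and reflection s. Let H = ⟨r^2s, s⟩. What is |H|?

10

|⟨r^2s⟩| = 2 and |⟨s⟩| = 2, so |H| is a multiple of lcm(2, 2) = 2 and divides |G| = 20.
Closing under the operation: H = {e, r^2, r^4, r^6, r^8, s, r^2s, r^4s, r^6s, r^8s}, so |H| = 10.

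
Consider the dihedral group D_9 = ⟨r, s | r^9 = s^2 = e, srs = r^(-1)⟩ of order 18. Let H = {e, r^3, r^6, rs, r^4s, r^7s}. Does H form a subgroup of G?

Yes

|H| = 6 divides |G| = 18, consistent with Lagrange.
H contains the identity, every element's inverse is in H, and H is closed under ·: it is a subgroup.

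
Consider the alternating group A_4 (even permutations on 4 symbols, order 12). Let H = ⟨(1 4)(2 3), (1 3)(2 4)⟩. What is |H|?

4

|⟨(1 4)(2 3)⟩| = 2 and |⟨(1 3)(2 4)⟩| = 2, so |H| is a multiple of lcm(2, 2) = 2 and divides |G| = 12.
Closing under the operation: H = {e, (1 2)(3 4), (1 3)(2 4), (1 4)(2 3)}, so |H| = 4.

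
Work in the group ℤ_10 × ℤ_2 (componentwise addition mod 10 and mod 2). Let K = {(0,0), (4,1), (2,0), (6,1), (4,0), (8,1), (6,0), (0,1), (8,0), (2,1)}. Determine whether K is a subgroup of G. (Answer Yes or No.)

Yes

|K| = 10 divides |G| = 20, consistent with Lagrange.
K contains the identity, every element's inverse is in K, and K is closed under +: it is a subgroup.
In fact K = ⟨(2,1)⟩.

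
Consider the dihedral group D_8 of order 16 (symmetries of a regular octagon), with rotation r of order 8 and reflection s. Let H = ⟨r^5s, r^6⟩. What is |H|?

8

|⟨r^5s⟩| = 2 and |⟨r^6⟩| = 4, so |H| is a multiple of lcm(2, 4) = 4 and divides |G| = 16.
Closing under the operation: H = {e, r^2, r^4, r^6, rs, r^3s, r^5s, r^7s}, so |H| = 8.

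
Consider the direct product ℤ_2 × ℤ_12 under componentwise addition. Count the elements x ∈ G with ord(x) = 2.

3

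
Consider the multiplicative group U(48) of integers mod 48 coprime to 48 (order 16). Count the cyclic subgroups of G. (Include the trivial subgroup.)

A cyclic subgroup of order d is generated by each of its φ(d) elements of order d, so the cyclic subgroups of order d number (#elements of order d)/φ(d).
Cyclic subgroups by order — order 1: 1; order 2: 7; order 4: 4.
Total: 12.

12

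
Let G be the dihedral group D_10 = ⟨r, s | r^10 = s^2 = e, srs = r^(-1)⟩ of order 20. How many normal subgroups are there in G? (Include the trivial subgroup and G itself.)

7

G has 22 subgroups. Checking conjugation-invariance by order — order 1: 1/1 normal; order 2: 1/11 normal; order 4: 0/5 normal; order 5: 1/1 normal; order 10: 3/3 normal; order 20: 1/1 normal.
Total normal subgroups: 7.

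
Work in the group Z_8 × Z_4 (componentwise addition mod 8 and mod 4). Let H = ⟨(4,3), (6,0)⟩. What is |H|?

|⟨(4,3)⟩| = 4 and |⟨(6,0)⟩| = 4, so |H| is a multiple of lcm(4, 4) = 4 and divides |G| = 32.
Closing under the operation: H = {(0,0), (0,1), (0,2), (0,3), (2,0), (2,1), (2,2), (2,3), (4,0), (4,1), (4,2), (4,3), (6,0), (6,1), (6,2), (6,3)}, so |H| = 16.

16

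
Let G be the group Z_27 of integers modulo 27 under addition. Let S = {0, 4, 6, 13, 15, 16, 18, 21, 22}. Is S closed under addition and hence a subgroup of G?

No

4 ∈ S but its inverse 23 ∉ S, so S is not a subgroup.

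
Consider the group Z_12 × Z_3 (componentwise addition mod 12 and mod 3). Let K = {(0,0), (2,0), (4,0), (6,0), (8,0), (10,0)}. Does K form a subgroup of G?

Yes

|K| = 6 divides |G| = 36, consistent with Lagrange.
K contains the identity, every element's inverse is in K, and K is closed under +: it is a subgroup.
In fact K = ⟨(10,0)⟩.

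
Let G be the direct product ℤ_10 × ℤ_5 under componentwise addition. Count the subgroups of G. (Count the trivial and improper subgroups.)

|G| = 50, so by Lagrange every subgroup order divides 50. Divisors: 1, 2, 5, 10, 25, 50.
Subgroups by order — order 1: 1; order 2: 1; order 5: 6; order 10: 6; order 25: 1; order 50: 1.
Total: 1 + 1 + 6 + 6 + 1 + 1 = 16.

16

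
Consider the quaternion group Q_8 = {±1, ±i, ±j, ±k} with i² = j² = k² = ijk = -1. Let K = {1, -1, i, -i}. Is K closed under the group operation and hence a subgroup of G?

|K| = 4 divides |G| = 8, consistent with Lagrange.
K contains the identity, every element's inverse is in K, and K is closed under ·: it is a subgroup.
In fact K = ⟨-i⟩.

Yes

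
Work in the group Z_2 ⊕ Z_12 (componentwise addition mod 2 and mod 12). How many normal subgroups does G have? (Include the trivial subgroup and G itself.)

16

G is abelian, so every subgroup is normal.
G has 16 subgroups in total, hence 16 normal subgroups.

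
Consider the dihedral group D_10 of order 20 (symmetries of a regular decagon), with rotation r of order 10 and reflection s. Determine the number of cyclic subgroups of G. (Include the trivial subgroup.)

14

Group the elements of G by the cyclic subgroup they generate; each cyclic subgroup of order d accounts for φ(d) elements.
Cyclic subgroups by order — order 1: 1; order 2: 11; order 5: 1; order 10: 1.
Total: 14.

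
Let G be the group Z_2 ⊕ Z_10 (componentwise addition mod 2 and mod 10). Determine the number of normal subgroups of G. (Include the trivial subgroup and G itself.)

G is abelian, so every subgroup is normal.
G has 10 subgroups in total, hence 10 normal subgroups.

10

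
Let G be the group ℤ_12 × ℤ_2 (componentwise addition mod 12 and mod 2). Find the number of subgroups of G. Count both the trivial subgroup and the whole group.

16

|G| = 24, so by Lagrange every subgroup order divides 24. Divisors: 1, 2, 3, 4, 6, 8, 12, 24.
Subgroups by order — order 1: 1; order 2: 3; order 3: 1; order 4: 3; order 6: 3; order 8: 1; order 12: 3; order 24: 1.
Total: 1 + 3 + 1 + 3 + 3 + 1 + 3 + 1 = 16.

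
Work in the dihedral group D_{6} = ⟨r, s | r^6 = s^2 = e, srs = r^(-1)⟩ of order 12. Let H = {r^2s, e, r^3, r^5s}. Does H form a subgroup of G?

|H| = 4 divides |G| = 12, consistent with Lagrange.
H contains the identity, every element's inverse is in H, and H is closed under ·: it is a subgroup.

Yes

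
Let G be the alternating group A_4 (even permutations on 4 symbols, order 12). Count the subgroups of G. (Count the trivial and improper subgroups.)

|G| = 12, so by Lagrange every subgroup order divides 12. Divisors: 1, 2, 3, 4, 6, 12.
Subgroups by order — order 1: 1; order 2: 3; order 3: 4; order 4: 1; order 6: 0; order 12: 1.
Total: 1 + 3 + 4 + 1 + 0 + 1 = 10.

10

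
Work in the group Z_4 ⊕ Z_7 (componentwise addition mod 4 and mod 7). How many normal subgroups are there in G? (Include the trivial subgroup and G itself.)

G is abelian, so every subgroup is normal.
G has 6 subgroups in total, hence 6 normal subgroups.

6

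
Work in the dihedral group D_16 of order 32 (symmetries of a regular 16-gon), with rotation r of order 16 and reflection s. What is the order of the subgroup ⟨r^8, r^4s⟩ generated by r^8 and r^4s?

|⟨r^8⟩| = 2 and |⟨r^4s⟩| = 2, so |H| is a multiple of lcm(2, 2) = 2 and divides |G| = 32.
Closing under the operation: H = {e, r^8, r^4s, r^12s}, so |H| = 4.

4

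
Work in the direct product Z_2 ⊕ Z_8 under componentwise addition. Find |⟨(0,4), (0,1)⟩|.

8

|⟨(0,4)⟩| = 2 and |⟨(0,1)⟩| = 8, so |H| is a multiple of lcm(2, 8) = 8 and divides |G| = 16.
Closing under the operation: H = {(0,0), (0,1), (0,2), (0,3), (0,4), (0,5), (0,6), (0,7)}, so |H| = 8.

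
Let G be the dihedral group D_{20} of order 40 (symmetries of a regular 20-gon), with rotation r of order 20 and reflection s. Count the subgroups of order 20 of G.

3

|G| = 40 and 20 | 40, so subgroups of order 20 are possible by Lagrange.
The subgroups of order 20 are: {e, r, r^2, r^3, r^4, r^5, r^6, r^7, r^8, r^9, r^10, r^11, r^12, r^13, r^14, r^15, r^16, r^17, r^18, r^19}; {e, r^2, r^4, r^6, r^8, r^10, r^12, r^14, r^16, r^18, s, r^2s, r^4s, r^6s, r^8s, r^10s, r^12s, r^14s, r^16s, r^18s}; {e, r^2, r^4, r^6, r^8, r^10, r^12, r^14, r^16, r^18, rs, r^3s, r^5s, r^7s, r^9s, r^11s, r^13s, r^15s, r^17s, r^19s}.
So G has 3 subgroups of order 20.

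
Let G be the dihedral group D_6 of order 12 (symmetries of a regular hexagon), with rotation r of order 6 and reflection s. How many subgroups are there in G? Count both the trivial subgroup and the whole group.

|G| = 12, so by Lagrange every subgroup order divides 12. Divisors: 1, 2, 3, 4, 6, 12.
Subgroups by order — order 1: 1; order 2: 7; order 3: 1; order 4: 3; order 6: 3; order 12: 1.
Total: 1 + 7 + 1 + 3 + 3 + 1 = 16.

16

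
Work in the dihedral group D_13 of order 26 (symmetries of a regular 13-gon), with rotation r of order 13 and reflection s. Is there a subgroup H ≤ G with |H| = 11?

No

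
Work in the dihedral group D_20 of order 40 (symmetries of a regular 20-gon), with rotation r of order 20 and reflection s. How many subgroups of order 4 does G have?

|G| = 40 and 4 | 40, so subgroups of order 4 are possible by Lagrange.
The subgroups of order 4 are: {e, r^10, s, r^10s}; {e, r^10, rs, r^11s}; {e, r^10, r^2s, r^12s}; {e, r^10, r^3s, r^13s}; … (11 in all).
So G has 11 subgroups of order 4.

11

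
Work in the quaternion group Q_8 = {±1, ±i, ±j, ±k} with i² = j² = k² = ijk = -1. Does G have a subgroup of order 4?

Yes

4 | 8. A subgroup of order 4 is {1, -1, i, -i}.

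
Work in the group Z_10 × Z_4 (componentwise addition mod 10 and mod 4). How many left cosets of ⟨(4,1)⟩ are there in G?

|⟨(4,1)⟩| = 20 and |G| = 40.
By Lagrange, [G : H] = |G|/|H| = 40/20 = 2.

2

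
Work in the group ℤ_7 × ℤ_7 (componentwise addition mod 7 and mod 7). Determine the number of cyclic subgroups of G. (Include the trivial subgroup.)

Group the elements of G by the cyclic subgroup they generate; each cyclic subgroup of order d accounts for φ(d) elements.
Cyclic subgroups by order — order 1: 1; order 7: 8.
Total: 9.

9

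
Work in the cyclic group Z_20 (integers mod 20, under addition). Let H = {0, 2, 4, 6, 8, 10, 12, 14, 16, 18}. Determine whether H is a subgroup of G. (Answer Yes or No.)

|H| = 10 divides |G| = 20, consistent with Lagrange.
H contains the identity, every element's inverse is in H, and H is closed under +: it is a subgroup.
In fact H = ⟨2⟩.

Yes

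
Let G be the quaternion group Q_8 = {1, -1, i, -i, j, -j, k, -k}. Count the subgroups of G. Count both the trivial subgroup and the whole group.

|G| = 8, so by Lagrange every subgroup order divides 8. Divisors: 1, 2, 4, 8.
Subgroups by order — order 1: 1; order 2: 1; order 4: 3; order 8: 1.
Total: 1 + 1 + 3 + 1 = 6.

6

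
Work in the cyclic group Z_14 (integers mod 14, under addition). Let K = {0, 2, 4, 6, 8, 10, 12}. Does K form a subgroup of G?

Yes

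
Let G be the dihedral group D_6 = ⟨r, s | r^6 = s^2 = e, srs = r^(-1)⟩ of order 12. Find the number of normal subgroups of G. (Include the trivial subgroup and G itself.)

7

G has 16 subgroups. Checking conjugation-invariance by order — order 1: 1/1 normal; order 2: 1/7 normal; order 3: 1/1 normal; order 4: 0/3 normal; order 6: 3/3 normal; order 12: 1/1 normal.
Total normal subgroups: 7.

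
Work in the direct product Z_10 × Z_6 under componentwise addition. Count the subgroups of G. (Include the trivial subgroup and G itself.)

20

|G| = 60, so by Lagrange every subgroup order divides 60. Divisors: 1, 2, 3, 4, 5, 6, 10, 12, 15, 20, 30, 60.
Subgroups by order — order 1: 1; order 2: 3; order 3: 1; order 4: 1; order 5: 1; order 6: 3; order 10: 3; order 12: 1; order 15: 1; order 20: 1; order 30: 3; order 60: 1.
Total: 1 + 3 + 1 + 1 + 1 + 3 + 3 + 1 + 1 + 1 + 3 + 1 = 20.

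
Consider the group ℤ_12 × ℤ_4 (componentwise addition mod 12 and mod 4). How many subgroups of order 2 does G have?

3

|G| = 48 and 2 | 48, so subgroups of order 2 are possible by Lagrange.
The subgroups of order 2 are: {(0,0), (0,2)}; {(0,0), (6,0)}; {(0,0), (6,2)}.
So G has 3 subgroups of order 2.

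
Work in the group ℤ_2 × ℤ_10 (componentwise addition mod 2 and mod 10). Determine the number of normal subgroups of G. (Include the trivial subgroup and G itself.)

G is abelian, so every subgroup is normal.
G has 10 subgroups in total, hence 10 normal subgroups.

10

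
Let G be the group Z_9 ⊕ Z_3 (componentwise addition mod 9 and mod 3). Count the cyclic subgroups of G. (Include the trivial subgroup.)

8

Each element a generates a cyclic subgroup ⟨a⟩; distinct elements may generate the same one (a cyclic group of order d has φ(d) generators).
Cyclic subgroups by order — order 1: 1; order 3: 4; order 9: 3.
Total: 8.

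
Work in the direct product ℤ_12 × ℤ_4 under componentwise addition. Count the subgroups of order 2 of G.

3

|G| = 48 and 2 | 48, so subgroups of order 2 are possible by Lagrange.
The subgroups of order 2 are: {(0,0), (0,2)}; {(0,0), (6,0)}; {(0,0), (6,2)}.
So G has 3 subgroups of order 2.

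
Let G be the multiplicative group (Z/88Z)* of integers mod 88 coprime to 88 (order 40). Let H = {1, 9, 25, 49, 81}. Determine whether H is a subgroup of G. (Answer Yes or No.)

|H| = 5 divides |G| = 40, consistent with Lagrange.
H contains the identity, every element's inverse is in H, and H is closed under ·: it is a subgroup.
In fact H = ⟨81⟩.

Yes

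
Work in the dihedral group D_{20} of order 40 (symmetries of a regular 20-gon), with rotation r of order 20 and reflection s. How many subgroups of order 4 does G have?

11

|G| = 40 and 4 | 40, so subgroups of order 4 are possible by Lagrange.
The subgroups of order 4 are: {e, r^10, s, r^10s}; {e, r^10, rs, r^11s}; {e, r^10, r^2s, r^12s}; {e, r^10, r^3s, r^13s}; … (11 in all).
So G has 11 subgroups of order 4.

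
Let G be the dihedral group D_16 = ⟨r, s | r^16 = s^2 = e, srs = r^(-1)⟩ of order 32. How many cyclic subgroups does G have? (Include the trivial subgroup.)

Each element a generates a cyclic subgroup ⟨a⟩; distinct elements may generate the same one (a cyclic group of order d has φ(d) generators).
Cyclic subgroups by order — order 1: 1; order 2: 17; order 4: 1; order 8: 1; order 16: 1.
Total: 21.

21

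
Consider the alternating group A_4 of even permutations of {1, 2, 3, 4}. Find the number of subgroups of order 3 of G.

4

|G| = 12 and 3 | 12, so subgroups of order 3 are possible by Lagrange.
The subgroups of order 3 are: {e, (1 2 3), (1 3 2)}; {e, (1 2 4), (1 4 2)}; {e, (1 3 4), (1 4 3)}; {e, (2 3 4), (2 4 3)}.
So G has 4 subgroups of order 3.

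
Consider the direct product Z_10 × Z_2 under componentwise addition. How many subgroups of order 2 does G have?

|G| = 20 and 2 | 20, so subgroups of order 2 are possible by Lagrange.
The subgroups of order 2 are: {(0,0), (0,1)}; {(0,0), (5,0)}; {(0,0), (5,1)}.
So G has 3 subgroups of order 2.

3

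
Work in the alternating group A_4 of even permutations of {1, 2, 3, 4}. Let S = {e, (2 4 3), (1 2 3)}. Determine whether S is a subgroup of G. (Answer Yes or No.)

(2 4 3) ∈ S but its inverse (2 3 4) ∉ S, so S is not a subgroup.

No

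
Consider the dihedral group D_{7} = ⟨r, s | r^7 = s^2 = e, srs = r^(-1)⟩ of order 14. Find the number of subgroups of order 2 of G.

|G| = 14 and 2 | 14, so subgroups of order 2 are possible by Lagrange.
The subgroups of order 2 are: {e, r^2s}; {e, r^3s}; {e, r^4s}; {e, r^5s}; … (7 in all).
So G has 7 subgroups of order 2.

7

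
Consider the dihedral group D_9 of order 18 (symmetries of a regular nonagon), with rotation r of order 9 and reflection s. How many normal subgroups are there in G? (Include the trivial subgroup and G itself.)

G has 16 subgroups. Checking conjugation-invariance by order — order 1: 1/1 normal; order 2: 0/9 normal; order 3: 1/1 normal; order 6: 0/3 normal; order 9: 1/1 normal; order 18: 1/1 normal.
Total normal subgroups: 4.

4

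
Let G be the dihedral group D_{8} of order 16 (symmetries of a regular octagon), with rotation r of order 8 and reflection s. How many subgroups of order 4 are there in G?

5

|G| = 16 and 4 | 16, so subgroups of order 4 are possible by Lagrange.
The subgroups of order 4 are: {e, r^2, r^4, r^6}; {e, r^4, r^2s, r^6s}; {e, r^4, r^3s, r^7s}; {e, r^4, s, r^4s}; … (5 in all).
So G has 5 subgroups of order 4.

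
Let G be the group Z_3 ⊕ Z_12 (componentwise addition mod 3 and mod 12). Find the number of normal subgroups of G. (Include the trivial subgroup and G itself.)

G is abelian, so every subgroup is normal.
G has 18 subgroups in total, hence 18 normal subgroups.

18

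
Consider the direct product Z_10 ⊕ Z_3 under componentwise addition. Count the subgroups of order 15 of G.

1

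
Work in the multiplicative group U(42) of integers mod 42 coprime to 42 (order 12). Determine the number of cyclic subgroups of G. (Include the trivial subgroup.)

8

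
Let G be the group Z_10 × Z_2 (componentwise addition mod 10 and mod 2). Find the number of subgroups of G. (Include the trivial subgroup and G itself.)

|G| = 20, so by Lagrange every subgroup order divides 20. Divisors: 1, 2, 4, 5, 10, 20.
Subgroups by order — order 1: 1; order 2: 3; order 4: 1; order 5: 1; order 10: 3; order 20: 1.
Total: 1 + 3 + 1 + 1 + 3 + 1 = 10.

10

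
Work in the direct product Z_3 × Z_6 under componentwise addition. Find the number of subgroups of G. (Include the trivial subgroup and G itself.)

|G| = 18, so by Lagrange every subgroup order divides 18. Divisors: 1, 2, 3, 6, 9, 18.
Subgroups by order — order 1: 1; order 2: 1; order 3: 4; order 6: 4; order 9: 1; order 18: 1.
Total: 1 + 1 + 4 + 4 + 1 + 1 = 12.

12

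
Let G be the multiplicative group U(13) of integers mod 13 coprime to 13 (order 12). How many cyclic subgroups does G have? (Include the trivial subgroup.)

Each element a generates a cyclic subgroup ⟨a⟩; distinct elements may generate the same one (a cyclic group of order d has φ(d) generators).
Cyclic subgroups by order — order 1: 1; order 2: 1; order 3: 1; order 4: 1; order 6: 1; order 12: 1.
Total: 6.

6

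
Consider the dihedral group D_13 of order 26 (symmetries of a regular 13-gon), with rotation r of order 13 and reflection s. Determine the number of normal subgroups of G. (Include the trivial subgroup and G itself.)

G has 16 subgroups. Checking conjugation-invariance by order — order 1: 1/1 normal; order 2: 0/13 normal; order 13: 1/1 normal; order 26: 1/1 normal.
Total normal subgroups: 3.

3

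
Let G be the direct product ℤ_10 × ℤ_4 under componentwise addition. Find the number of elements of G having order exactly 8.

0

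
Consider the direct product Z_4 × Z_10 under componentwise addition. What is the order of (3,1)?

The order of (3,1) in Z_4 × Z_10 is lcm(ord(3) in Z_4, ord(1) in Z_10).
ord(3) = 4 and ord(1) = 10, so |⟨(3,1)⟩| = lcm(4, 10) = 20.

20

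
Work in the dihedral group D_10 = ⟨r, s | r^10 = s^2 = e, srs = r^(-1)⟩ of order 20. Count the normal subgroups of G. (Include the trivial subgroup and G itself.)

7

G has 22 subgroups. Checking conjugation-invariance by order — order 1: 1/1 normal; order 2: 1/11 normal; order 4: 0/5 normal; order 5: 1/1 normal; order 10: 3/3 normal; order 20: 1/1 normal.
Total normal subgroups: 7.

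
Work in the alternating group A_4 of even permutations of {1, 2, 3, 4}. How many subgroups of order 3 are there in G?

4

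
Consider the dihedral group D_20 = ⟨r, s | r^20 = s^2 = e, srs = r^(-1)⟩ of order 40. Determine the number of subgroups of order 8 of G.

|G| = 40 and 8 | 40, so subgroups of order 8 are possible by Lagrange.
The subgroups of order 8 are: {e, r^5, r^10, r^15, s, r^5s, r^10s, r^15s}; {e, r^5, r^10, r^15, rs, r^6s, r^11s, r^16s}; {e, r^5, r^10, r^15, r^2s, r^7s, r^12s, r^17s}; {e, r^5, r^10, r^15, r^3s, r^8s, r^13s, r^18s}; … (5 in all).
So G has 5 subgroups of order 8.

5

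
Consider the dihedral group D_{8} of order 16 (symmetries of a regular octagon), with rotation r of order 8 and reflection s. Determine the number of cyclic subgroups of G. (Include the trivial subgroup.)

12

Each element a generates a cyclic subgroup ⟨a⟩; distinct elements may generate the same one (a cyclic group of order d has φ(d) generators).
Cyclic subgroups by order — order 1: 1; order 2: 9; order 4: 1; order 8: 1.
Total: 12.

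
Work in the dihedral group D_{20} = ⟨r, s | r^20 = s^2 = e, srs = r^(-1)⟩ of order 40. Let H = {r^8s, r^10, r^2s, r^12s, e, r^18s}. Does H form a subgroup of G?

|H| = 6 does not divide |G| = 40, so by Lagrange H is not a subgroup.

No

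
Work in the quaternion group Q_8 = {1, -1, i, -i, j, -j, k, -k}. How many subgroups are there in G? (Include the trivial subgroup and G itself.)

|G| = 8, so by Lagrange every subgroup order divides 8. Divisors: 1, 2, 4, 8.
Subgroups by order — order 1: 1; order 2: 1; order 4: 3; order 8: 1.
Total: 1 + 1 + 3 + 1 = 6.

6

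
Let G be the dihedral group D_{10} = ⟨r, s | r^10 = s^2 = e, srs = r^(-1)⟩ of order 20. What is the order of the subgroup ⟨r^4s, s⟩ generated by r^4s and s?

|⟨r^4s⟩| = 2 and |⟨s⟩| = 2, so |H| is a multiple of lcm(2, 2) = 2 and divides |G| = 20.
Closing under the operation: H = {e, r^2, r^4, r^6, r^8, s, r^2s, r^4s, r^6s, r^8s}, so |H| = 10.

10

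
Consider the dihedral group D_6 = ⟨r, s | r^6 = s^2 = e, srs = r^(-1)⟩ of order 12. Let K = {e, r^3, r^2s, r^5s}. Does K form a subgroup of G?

Yes

|K| = 4 divides |G| = 12, consistent with Lagrange.
K contains the identity, every element's inverse is in K, and K is closed under ·: it is a subgroup.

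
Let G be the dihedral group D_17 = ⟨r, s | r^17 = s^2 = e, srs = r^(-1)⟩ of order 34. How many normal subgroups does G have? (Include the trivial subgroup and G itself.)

3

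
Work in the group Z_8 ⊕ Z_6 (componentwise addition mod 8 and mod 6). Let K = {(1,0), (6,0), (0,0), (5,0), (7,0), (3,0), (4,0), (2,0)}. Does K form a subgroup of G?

Yes

|K| = 8 divides |G| = 48, consistent with Lagrange.
K contains the identity, every element's inverse is in K, and K is closed under +: it is a subgroup.
In fact K = ⟨(7,0)⟩.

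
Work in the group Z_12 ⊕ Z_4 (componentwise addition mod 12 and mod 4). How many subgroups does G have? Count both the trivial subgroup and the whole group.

30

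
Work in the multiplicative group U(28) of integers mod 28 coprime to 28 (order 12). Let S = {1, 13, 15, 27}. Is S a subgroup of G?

|S| = 4 divides |G| = 12, consistent with Lagrange.
S contains the identity, every element's inverse is in S, and S is closed under ·: it is a subgroup.

Yes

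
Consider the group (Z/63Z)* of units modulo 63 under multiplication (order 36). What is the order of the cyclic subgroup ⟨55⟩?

2

Compute successive powers of 55 mod 63: 55, 1; 55^2 ≡ 1 (mod 63).
So |⟨55⟩| = 2.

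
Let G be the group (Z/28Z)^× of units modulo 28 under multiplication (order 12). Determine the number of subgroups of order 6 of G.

|G| = 12 and 6 | 12, so subgroups of order 6 are possible by Lagrange.
The subgroups of order 6 are: {1, 9, 11, 15, 23, 25}; {1, 5, 9, 13, 17, 25}; {1, 3, 9, 19, 25, 27}.
So G has 3 subgroups of order 6.

3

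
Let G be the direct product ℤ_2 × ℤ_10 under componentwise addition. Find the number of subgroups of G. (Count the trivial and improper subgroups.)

10

|G| = 20, so by Lagrange every subgroup order divides 20. Divisors: 1, 2, 4, 5, 10, 20.
Subgroups by order — order 1: 1; order 2: 3; order 4: 1; order 5: 1; order 10: 3; order 20: 1.
Total: 1 + 3 + 1 + 1 + 3 + 1 = 10.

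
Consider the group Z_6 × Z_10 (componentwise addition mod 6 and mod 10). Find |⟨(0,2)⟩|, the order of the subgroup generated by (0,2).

The order of (0,2) in Z_6 × Z_10 is lcm(ord(0) in Z_6, ord(2) in Z_10).
ord(0) = 1 and ord(2) = 5, so |⟨(0,2)⟩| = lcm(1, 5) = 5.

5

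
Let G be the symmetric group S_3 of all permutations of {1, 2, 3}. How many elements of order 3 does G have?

The elements of order 3 are: (1 2 3), (1 3 2).
That's 2.

2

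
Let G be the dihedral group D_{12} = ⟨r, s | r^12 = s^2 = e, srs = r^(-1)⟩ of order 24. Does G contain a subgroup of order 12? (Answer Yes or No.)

12 | 24. A subgroup of order 12 is {e, r, r^2, r^3, r^4, r^5, r^6, r^7, r^8, r^9, r^10, r^11}.

Yes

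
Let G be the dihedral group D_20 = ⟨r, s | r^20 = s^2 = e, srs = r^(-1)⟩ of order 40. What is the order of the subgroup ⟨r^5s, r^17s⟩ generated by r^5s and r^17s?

|⟨r^5s⟩| = 2 and |⟨r^17s⟩| = 2, so |H| is a multiple of lcm(2, 2) = 2 and divides |G| = 40.
Closing under the operation: H = {e, r^4, r^8, r^12, r^16, rs, r^5s, r^9s, r^13s, r^17s}, so |H| = 10.

10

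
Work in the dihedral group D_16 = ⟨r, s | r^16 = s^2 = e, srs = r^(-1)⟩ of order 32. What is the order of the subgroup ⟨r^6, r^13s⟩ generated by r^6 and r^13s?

|⟨r^6⟩| = 8 and |⟨r^13s⟩| = 2, so |H| is a multiple of lcm(8, 2) = 8 and divides |G| = 32.
Closing under the operation: H = {e, r^2, r^4, r^6, r^8, r^10, r^12, r^14, rs, r^3s, r^5s, r^7s, r^9s, r^11s, r^13s, r^15s}, so |H| = 16.

16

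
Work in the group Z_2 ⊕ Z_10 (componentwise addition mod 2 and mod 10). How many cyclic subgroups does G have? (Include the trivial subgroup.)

Each element a generates a cyclic subgroup ⟨a⟩; distinct elements may generate the same one (a cyclic group of order d has φ(d) generators).
Cyclic subgroups by order — order 1: 1; order 2: 3; order 5: 1; order 10: 3.
Total: 8.

8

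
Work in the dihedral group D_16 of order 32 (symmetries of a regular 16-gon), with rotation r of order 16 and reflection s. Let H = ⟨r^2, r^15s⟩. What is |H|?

|⟨r^2⟩| = 8 and |⟨r^15s⟩| = 2, so |H| is a multiple of lcm(8, 2) = 8 and divides |G| = 32.
Closing under the operation: H = {e, r^2, r^4, r^6, r^8, r^10, r^12, r^14, rs, r^3s, r^5s, r^7s, r^9s, r^11s, r^13s, r^15s}, so |H| = 16.

16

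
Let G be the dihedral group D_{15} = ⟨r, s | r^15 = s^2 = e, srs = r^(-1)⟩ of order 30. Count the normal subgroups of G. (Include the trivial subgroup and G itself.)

G has 28 subgroups. Checking conjugation-invariance by order — order 1: 1/1 normal; order 2: 0/15 normal; order 3: 1/1 normal; order 5: 1/1 normal; order 6: 0/5 normal; order 10: 0/3 normal; order 15: 1/1 normal; order 30: 1/1 normal.
Total normal subgroups: 5.

5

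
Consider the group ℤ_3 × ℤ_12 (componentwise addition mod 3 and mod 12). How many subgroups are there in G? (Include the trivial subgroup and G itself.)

|G| = 36, so by Lagrange every subgroup order divides 36. Divisors: 1, 2, 3, 4, 6, 9, 12, 18, 36.
Subgroups by order — order 1: 1; order 2: 1; order 3: 4; order 4: 1; order 6: 4; order 9: 1; order 12: 4; order 18: 1; order 36: 1.
Total: 1 + 1 + 4 + 1 + 4 + 1 + 4 + 1 + 1 = 18.

18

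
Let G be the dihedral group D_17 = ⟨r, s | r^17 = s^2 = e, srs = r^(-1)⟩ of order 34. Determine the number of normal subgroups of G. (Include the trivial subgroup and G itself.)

3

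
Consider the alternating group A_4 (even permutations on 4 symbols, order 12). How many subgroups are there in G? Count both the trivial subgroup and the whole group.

|G| = 12, so by Lagrange every subgroup order divides 12. Divisors: 1, 2, 3, 4, 6, 12.
Subgroups by order — order 1: 1; order 2: 3; order 3: 4; order 4: 1; order 6: 0; order 12: 1.
Total: 1 + 3 + 4 + 1 + 0 + 1 = 10.

10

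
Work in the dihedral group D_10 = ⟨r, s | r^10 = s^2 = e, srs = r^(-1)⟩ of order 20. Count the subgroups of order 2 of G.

|G| = 20 and 2 | 20, so subgroups of order 2 are possible by Lagrange.
The subgroups of order 2 are: {e, r^2s}; {e, r^3s}; {e, r^4s}; {e, r^5}; … (11 in all).
So G has 11 subgroups of order 2.

11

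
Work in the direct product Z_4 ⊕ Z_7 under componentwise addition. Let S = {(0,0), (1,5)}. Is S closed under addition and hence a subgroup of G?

No

(1,5) ∈ S but its inverse (3,2) ∉ S, so S is not a subgroup.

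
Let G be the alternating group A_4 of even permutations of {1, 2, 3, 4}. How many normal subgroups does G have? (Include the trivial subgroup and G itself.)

G has 10 subgroups. Checking conjugation-invariance by order — order 1: 1/1 normal; order 2: 0/3 normal; order 3: 0/4 normal; order 4: 1/1 normal; order 12: 1/1 normal.
Total normal subgroups: 3.

3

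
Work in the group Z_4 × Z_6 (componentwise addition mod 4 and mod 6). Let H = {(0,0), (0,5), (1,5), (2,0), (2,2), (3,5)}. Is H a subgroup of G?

(2,2) ∈ H but its inverse (2,4) ∉ H, so H is not a subgroup.

No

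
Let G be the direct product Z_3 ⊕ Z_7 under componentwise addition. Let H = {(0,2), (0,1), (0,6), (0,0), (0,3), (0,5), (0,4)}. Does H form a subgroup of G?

Yes

|H| = 7 divides |G| = 21, consistent with Lagrange.
H contains the identity, every element's inverse is in H, and H is closed under +: it is a subgroup.
In fact H = ⟨(0,1)⟩.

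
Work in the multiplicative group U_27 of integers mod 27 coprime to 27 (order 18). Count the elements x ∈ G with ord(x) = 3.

The elements of order 3 are: 10, 19.
That's 2.

2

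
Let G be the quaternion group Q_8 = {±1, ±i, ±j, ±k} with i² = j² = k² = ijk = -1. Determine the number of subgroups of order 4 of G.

3

|G| = 8 and 4 | 8, so subgroups of order 4 are possible by Lagrange.
The subgroups of order 4 are: {1, -1, i, -i}; {1, -1, j, -j}; {1, -1, k, -k}.
So G has 3 subgroups of order 4.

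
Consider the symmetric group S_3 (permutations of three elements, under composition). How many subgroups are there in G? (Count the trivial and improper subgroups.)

6

|G| = 6, so by Lagrange every subgroup order divides 6. Divisors: 1, 2, 3, 6.
Subgroups by order — order 1: 1; order 2: 3; order 3: 1; order 6: 1.
Total: 1 + 3 + 1 + 1 = 6.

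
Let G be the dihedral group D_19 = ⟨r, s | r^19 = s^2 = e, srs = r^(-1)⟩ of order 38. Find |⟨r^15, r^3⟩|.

19

|⟨r^15⟩| = 19 and |⟨r^3⟩| = 19, so |H| is a multiple of lcm(19, 19) = 19 and divides |G| = 38.
Closing under the operation: H = {e, r, r^2, r^3, r^4, r^5, r^6, r^7, r^8, r^9, r^10, r^11, r^12, r^13, r^14, r^15, r^16, r^17, r^18}, so |H| = 19.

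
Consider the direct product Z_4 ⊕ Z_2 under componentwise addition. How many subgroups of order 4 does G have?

3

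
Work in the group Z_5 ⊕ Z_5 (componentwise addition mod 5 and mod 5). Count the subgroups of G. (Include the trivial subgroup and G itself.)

8

|G| = 25, so by Lagrange every subgroup order divides 25. Divisors: 1, 5, 25.
Subgroups by order — order 1: 1; order 5: 6; order 25: 1.
Total: 1 + 6 + 1 = 8.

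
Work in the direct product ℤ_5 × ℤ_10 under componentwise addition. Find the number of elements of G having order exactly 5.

An element (a,b) has order lcm(ord(a), ord(b)); count pairs with lcm equal to 5.
Enumerating gives 24 such elements.

24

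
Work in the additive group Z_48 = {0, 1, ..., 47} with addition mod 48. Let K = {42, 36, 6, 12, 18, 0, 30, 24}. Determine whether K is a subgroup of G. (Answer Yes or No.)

|K| = 8 divides |G| = 48, consistent with Lagrange.
K contains the identity, every element's inverse is in K, and K is closed under +: it is a subgroup.
In fact K = ⟨6⟩.

Yes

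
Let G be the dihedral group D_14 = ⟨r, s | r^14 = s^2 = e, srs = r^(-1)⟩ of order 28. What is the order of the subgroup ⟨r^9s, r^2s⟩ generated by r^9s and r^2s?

|⟨r^9s⟩| = 2 and |⟨r^2s⟩| = 2, so |H| is a multiple of lcm(2, 2) = 2 and divides |G| = 28.
Closing under the operation: H = {e, r^7, r^2s, r^9s}, so |H| = 4.

4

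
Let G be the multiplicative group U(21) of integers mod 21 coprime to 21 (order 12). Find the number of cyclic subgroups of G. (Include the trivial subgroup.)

8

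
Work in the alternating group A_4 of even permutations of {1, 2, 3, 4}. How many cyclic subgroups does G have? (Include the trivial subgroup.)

A cyclic subgroup of order d is generated by each of its φ(d) elements of order d, so the cyclic subgroups of order d number (#elements of order d)/φ(d).
Cyclic subgroups by order — order 1: 1; order 2: 3; order 3: 4.
Total: 8.

8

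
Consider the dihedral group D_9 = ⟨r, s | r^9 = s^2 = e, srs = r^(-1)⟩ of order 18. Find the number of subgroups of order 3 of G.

1

|G| = 18 and 3 | 18, so subgroups of order 3 are possible by Lagrange.
The subgroups of order 3 are: {e, r^3, r^6}.
So G has 1 subgroup of order 3.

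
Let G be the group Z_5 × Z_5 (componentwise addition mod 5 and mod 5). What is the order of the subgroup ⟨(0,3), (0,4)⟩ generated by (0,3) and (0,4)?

5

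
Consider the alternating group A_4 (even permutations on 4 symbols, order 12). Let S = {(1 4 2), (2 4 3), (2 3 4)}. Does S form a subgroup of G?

The identity e ∉ S, so S is not a subgroup.

No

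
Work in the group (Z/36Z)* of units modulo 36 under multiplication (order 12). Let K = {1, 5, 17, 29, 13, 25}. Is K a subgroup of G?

Yes

|K| = 6 divides |G| = 12, consistent with Lagrange.
K contains the identity, every element's inverse is in K, and K is closed under ·: it is a subgroup.
In fact K = ⟨29⟩.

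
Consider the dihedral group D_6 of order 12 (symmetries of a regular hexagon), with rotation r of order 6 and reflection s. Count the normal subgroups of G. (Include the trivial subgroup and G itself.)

7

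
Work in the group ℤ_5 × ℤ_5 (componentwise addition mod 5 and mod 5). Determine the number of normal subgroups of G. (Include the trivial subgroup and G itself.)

G is abelian, so every subgroup is normal.
G has 8 subgroups in total, hence 8 normal subgroups.

8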